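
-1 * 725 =-725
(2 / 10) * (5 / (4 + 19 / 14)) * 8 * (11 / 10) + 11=12.64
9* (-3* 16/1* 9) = -3888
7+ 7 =14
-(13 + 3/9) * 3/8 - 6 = -11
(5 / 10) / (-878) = -1 / 1756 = -0.00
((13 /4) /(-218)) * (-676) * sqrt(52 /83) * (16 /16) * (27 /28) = 59319 * sqrt(1079) /253316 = 7.69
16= 16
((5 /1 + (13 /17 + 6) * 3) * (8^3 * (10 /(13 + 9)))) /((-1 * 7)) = -1100800 /1309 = -840.95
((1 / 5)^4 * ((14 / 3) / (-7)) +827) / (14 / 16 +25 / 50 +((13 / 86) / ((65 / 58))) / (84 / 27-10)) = 16535843672 / 27101625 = 610.14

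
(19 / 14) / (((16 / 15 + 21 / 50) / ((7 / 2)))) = 1425 / 446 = 3.20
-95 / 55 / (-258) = 19 / 2838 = 0.01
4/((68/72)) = 72/17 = 4.24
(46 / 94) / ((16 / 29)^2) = 1.61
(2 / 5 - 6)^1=-28 / 5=-5.60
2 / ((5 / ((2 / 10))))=2 / 25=0.08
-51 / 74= -0.69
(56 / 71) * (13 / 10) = 364 / 355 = 1.03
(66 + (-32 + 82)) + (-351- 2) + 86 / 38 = -4460 / 19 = -234.74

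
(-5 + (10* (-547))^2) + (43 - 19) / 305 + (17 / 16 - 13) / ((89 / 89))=146013909729 / 4880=29920883.14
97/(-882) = -97/882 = -0.11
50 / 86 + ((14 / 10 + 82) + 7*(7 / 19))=353599 / 4085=86.56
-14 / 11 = -1.27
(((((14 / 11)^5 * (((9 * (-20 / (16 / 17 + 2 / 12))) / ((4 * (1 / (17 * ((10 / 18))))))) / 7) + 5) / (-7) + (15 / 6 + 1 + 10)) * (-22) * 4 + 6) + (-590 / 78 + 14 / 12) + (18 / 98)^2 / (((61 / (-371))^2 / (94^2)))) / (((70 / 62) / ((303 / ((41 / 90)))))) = 5039041128131449475019 / 1125460308039067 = 4477315.72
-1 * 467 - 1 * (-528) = 61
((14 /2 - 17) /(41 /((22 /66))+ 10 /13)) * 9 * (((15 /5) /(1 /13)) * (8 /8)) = -45630 /1609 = -28.36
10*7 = 70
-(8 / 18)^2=-16 / 81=-0.20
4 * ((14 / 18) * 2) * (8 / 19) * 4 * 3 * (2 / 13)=3584 / 741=4.84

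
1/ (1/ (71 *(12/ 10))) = 426/ 5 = 85.20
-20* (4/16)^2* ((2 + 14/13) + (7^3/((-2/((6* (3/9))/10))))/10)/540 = 0.00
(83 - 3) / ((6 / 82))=3280 / 3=1093.33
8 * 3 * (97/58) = 1164/29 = 40.14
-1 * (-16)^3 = 4096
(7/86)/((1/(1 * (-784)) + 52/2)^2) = 2151296/17865067627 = 0.00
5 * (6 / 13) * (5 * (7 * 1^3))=1050 / 13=80.77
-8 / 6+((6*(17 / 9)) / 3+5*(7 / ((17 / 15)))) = 5099 / 153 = 33.33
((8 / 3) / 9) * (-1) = -8 / 27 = -0.30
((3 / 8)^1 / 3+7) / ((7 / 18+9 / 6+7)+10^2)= 513 / 7840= 0.07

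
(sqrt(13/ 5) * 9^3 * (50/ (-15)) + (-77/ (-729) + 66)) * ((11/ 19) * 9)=530101/ 1539-48114 * sqrt(65)/ 19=-20071.74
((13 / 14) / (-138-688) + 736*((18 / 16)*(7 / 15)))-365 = 1237283 / 57820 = 21.40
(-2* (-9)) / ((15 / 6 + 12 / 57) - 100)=-684 / 3697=-0.19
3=3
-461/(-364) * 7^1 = 461/52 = 8.87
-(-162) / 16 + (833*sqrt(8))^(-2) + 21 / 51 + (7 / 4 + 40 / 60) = 26964731 / 2081667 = 12.95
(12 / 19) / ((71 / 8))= 96 / 1349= 0.07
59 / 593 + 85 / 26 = 51939 / 15418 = 3.37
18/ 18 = 1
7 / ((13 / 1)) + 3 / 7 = 88 / 91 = 0.97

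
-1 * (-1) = 1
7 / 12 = 0.58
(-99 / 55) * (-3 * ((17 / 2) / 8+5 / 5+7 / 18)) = 13.24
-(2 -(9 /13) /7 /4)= -719 /364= -1.98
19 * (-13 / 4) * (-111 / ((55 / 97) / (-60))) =-7978347 / 11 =-725304.27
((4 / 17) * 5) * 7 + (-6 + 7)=157 / 17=9.24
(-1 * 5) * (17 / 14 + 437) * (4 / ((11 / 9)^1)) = -552150 / 77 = -7170.78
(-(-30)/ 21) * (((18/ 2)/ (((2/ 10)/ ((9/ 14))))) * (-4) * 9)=-72900/ 49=-1487.76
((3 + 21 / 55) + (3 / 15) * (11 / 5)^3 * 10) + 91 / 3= 226921 / 4125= 55.01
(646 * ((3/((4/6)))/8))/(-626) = -2907/5008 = -0.58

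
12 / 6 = 2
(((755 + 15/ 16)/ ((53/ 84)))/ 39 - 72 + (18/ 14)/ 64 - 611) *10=-1006671475/ 154336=-6522.60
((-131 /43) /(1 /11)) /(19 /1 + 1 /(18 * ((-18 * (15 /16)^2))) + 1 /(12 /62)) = -52524450 /37872121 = -1.39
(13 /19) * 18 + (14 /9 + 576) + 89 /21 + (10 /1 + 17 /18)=482833 /798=605.05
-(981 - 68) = -913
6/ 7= 0.86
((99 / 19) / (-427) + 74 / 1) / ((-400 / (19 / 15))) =-600263 / 2562000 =-0.23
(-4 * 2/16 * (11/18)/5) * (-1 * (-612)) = -187/5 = -37.40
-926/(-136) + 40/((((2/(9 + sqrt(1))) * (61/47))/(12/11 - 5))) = -27174927/45628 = -595.58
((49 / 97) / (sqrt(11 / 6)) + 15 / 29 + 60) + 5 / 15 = 49 * sqrt(66) / 1067 + 5294 / 87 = 61.22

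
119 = 119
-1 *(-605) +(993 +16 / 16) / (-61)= 35911 / 61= 588.70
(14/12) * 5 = 35/6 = 5.83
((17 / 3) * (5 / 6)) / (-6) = -85 / 108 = -0.79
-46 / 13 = -3.54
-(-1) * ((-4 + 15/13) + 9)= 80/13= 6.15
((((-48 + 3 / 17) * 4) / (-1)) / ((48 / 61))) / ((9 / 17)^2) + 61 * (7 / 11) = 3229645 / 3564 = 906.19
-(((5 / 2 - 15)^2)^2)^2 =-152587890625 / 256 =-596046447.75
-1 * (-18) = 18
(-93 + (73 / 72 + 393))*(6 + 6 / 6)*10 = 758555 / 36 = 21070.97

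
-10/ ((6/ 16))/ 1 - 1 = -83/ 3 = -27.67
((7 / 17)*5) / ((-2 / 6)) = -105 / 17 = -6.18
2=2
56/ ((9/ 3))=56/ 3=18.67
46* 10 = 460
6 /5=1.20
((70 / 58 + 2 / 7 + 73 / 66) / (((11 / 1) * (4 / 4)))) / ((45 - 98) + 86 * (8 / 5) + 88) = 174085 / 127187214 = 0.00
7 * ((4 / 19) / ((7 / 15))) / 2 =30 / 19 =1.58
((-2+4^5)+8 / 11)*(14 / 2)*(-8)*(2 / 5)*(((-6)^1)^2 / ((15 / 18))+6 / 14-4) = -9986400 / 11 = -907854.55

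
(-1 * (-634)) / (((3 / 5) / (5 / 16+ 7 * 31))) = 1837015 / 8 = 229626.88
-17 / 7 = -2.43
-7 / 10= -0.70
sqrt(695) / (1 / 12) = 12 * sqrt(695) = 316.35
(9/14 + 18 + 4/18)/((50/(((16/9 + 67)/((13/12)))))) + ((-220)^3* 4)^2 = 111429769651201471363/61425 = 1814078464000023.95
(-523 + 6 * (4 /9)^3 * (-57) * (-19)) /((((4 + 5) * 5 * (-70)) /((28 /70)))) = -0.01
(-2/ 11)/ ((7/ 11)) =-2/ 7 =-0.29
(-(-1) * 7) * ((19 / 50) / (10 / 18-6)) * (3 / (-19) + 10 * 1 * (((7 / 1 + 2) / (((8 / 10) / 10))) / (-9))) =10701 / 175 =61.15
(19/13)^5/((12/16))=9904396/1113879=8.89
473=473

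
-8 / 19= -0.42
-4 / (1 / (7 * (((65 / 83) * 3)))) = -5460 / 83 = -65.78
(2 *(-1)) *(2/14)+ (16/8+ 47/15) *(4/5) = 2006/525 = 3.82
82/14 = 41/7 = 5.86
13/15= 0.87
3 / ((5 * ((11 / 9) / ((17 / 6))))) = 153 / 110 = 1.39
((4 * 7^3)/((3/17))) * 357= 2775556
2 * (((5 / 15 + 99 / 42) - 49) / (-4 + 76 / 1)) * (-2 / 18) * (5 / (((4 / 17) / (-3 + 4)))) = 165325 / 54432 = 3.04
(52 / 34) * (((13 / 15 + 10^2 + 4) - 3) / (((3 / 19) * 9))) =754832 / 6885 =109.63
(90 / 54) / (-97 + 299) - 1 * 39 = -23629 / 606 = -38.99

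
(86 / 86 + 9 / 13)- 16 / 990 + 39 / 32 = 596117 / 205920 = 2.89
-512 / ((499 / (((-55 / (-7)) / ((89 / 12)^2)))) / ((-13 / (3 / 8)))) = 140574720 / 27668053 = 5.08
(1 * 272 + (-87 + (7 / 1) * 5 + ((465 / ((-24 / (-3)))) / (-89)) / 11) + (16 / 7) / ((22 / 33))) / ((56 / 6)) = 36737979 / 1535072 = 23.93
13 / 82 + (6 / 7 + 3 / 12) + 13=16377 / 1148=14.27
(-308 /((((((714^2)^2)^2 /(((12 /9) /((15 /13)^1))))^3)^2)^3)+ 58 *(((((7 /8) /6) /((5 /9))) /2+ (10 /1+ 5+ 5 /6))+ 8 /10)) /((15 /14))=247714042085551487227261101915745291498244628741994847607472269120939576322589353704592284772393460839366974302865583168444160799299224371829365275977253621582817777587845237991401023643507827875334389618430272737830191542375488688825791561291286205812150218958406942781063478764864522381133758119006090806458561529005093620102261722683531267537280704904082867918230161576107806182488733817858237844715005323875524590523528468675581 /272956280714100642107587127258110769608378566399980610032714259646798725823631507668473648711791273993649717849235525587175032300223014830538601416651958242155582259434027935867249026843105921538303538945869427781790811969993945447274616805041511153048420819633625661679697211013838122389361983944211356465264973913852892897199440418593935678117112009326578985316447086933841300052144219748475751830218531143680000000000000000000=907.52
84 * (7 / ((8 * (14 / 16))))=84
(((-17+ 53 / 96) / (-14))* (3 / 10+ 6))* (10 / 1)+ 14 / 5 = 76.82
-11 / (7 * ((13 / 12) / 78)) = -792 / 7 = -113.14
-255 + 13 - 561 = -803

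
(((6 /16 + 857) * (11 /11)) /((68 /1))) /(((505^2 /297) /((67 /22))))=12407931 /277467200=0.04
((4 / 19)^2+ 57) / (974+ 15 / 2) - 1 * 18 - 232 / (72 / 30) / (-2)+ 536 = 1204108015 / 2125929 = 566.39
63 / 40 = 1.58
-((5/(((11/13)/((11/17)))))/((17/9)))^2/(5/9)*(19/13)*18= -16205670/83521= -194.03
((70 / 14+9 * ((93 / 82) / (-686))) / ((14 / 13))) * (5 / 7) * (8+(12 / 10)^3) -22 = 175117998 / 17227175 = 10.17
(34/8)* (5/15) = 17/12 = 1.42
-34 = -34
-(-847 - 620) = 1467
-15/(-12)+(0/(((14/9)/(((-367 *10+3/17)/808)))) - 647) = -2583/4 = -645.75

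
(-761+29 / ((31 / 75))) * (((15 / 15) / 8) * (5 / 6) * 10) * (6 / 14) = -308.41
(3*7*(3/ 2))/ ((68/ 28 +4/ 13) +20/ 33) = 189189/ 20074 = 9.42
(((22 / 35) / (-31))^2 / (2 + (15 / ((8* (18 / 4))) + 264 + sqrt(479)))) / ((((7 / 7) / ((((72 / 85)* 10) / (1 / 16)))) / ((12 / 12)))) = 42781077504 / 203166857258225 - 160579584* sqrt(479) / 203166857258225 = 0.00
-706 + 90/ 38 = -703.63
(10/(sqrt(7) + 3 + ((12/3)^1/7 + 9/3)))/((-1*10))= -322/1773 + 49*sqrt(7)/1773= -0.11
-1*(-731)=731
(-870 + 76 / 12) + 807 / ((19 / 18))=-5651 / 57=-99.14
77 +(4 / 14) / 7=77.04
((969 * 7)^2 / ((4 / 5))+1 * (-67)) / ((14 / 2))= 230045177 / 28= 8215899.18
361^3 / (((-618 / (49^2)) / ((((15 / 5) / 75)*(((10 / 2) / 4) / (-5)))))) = 112957160281 / 61800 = 1827785.77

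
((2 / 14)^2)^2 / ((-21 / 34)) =-34 / 50421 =-0.00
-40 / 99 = -0.40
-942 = -942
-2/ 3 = -0.67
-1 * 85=-85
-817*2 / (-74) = 817 / 37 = 22.08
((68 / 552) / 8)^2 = 289 / 1218816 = 0.00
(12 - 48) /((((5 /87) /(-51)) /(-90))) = -2875176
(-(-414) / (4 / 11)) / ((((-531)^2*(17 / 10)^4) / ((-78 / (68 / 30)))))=-82225000 / 4942522217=-0.02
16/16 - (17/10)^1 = -7/10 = -0.70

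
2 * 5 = 10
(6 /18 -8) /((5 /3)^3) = -207 /125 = -1.66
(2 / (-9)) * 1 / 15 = -2 / 135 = -0.01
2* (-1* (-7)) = 14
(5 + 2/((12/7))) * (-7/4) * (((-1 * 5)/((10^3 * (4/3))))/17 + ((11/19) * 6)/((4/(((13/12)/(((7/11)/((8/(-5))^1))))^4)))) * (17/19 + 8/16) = -39255572117594717/54561366720000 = -719.48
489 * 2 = 978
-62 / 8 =-31 / 4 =-7.75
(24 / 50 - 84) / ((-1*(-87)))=-24 / 25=-0.96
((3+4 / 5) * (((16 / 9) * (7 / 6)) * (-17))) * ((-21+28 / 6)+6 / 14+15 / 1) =121.22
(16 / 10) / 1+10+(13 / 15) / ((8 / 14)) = 787 / 60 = 13.12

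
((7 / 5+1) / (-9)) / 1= -4 / 15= -0.27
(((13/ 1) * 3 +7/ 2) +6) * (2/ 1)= 97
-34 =-34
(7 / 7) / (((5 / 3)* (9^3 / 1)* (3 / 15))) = 1 / 243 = 0.00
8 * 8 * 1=64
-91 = -91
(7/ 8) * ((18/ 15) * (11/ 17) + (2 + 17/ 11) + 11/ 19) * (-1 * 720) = -10970064/ 3553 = -3087.55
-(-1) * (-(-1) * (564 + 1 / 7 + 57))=4348 / 7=621.14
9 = 9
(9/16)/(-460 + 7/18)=-81/66184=-0.00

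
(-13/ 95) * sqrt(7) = -13 * sqrt(7)/ 95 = -0.36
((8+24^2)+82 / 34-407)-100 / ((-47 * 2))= 144200 / 799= 180.48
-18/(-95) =18/95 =0.19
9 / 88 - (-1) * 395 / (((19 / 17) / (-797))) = -470963069 / 1672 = -281676.48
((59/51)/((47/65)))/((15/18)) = 1534/799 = 1.92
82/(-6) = -41/3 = -13.67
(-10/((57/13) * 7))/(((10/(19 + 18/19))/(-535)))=2635945/7581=347.70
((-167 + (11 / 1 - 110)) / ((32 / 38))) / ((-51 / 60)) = 12635 / 34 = 371.62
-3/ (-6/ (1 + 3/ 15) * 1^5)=3/ 5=0.60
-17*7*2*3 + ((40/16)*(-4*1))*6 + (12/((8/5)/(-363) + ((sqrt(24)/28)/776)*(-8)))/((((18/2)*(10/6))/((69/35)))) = -295714233414/245652865 + 3527719668*sqrt(6)/49130573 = -1027.91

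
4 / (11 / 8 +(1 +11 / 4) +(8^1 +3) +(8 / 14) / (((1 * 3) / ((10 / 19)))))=12768 / 51791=0.25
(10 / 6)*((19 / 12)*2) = 5.28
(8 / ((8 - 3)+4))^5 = 32768 / 59049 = 0.55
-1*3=-3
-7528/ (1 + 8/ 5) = -37640/ 13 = -2895.38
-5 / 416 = -0.01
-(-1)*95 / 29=95 / 29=3.28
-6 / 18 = -1 / 3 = -0.33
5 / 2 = 2.50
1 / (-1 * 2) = -1 / 2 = -0.50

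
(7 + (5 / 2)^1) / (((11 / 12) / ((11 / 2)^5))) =834537 / 16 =52158.56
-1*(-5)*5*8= 200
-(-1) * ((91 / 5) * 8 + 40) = 928 / 5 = 185.60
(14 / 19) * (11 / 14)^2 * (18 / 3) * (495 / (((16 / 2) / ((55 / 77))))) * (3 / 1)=361.88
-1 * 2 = -2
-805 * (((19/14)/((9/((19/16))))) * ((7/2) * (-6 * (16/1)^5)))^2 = -112644542137630720/9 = -12516060237514524.44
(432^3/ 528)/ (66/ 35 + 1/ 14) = 117573120/ 1507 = 78018.00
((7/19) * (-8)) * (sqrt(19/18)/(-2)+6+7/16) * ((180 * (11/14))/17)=-50985/323+660 * sqrt(38)/323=-145.25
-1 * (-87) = 87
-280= -280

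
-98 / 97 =-1.01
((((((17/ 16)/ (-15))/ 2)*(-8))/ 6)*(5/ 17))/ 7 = 1/ 504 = 0.00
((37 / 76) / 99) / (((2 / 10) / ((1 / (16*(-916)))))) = -185 / 110271744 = -0.00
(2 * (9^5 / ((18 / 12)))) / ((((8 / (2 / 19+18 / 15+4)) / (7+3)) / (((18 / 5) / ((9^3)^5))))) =0.00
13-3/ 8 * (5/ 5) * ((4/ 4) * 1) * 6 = 43/ 4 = 10.75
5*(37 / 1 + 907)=4720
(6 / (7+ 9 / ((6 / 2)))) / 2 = 3 / 10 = 0.30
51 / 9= 17 / 3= 5.67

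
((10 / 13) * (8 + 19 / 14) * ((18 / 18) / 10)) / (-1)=-131 / 182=-0.72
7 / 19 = 0.37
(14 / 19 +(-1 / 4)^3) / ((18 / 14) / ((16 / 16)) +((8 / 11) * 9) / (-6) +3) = 0.23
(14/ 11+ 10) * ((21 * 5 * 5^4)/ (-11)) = -8137500/ 121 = -67252.07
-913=-913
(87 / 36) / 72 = 29 / 864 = 0.03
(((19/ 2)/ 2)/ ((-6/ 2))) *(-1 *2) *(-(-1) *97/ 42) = 1843/ 252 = 7.31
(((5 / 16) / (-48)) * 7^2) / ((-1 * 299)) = 245 / 229632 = 0.00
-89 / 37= -2.41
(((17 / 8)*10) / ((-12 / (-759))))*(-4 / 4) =-21505 / 16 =-1344.06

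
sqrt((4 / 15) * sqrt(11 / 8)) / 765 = 0.00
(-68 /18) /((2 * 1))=-17 /9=-1.89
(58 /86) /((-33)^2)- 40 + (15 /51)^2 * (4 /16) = -39.98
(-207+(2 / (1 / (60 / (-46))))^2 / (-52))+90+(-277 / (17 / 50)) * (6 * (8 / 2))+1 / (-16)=-36793852157 / 1870544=-19670.13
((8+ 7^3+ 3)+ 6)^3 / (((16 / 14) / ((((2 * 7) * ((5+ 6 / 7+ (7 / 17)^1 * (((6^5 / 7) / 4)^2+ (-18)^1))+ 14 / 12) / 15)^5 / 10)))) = 1342580542584341323711196674962959260576 / 14376052125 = 93390071969034497620200910000.00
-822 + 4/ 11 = -9038/ 11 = -821.64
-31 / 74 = -0.42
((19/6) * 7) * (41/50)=18.18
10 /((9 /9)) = 10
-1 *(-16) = 16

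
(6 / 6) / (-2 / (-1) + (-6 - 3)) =-1 / 7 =-0.14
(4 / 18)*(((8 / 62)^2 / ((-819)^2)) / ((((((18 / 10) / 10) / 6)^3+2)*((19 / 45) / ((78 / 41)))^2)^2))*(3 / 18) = 0.00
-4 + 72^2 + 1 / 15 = 77701 / 15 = 5180.07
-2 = -2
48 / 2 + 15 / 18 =149 / 6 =24.83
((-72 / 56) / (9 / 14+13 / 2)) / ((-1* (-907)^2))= 9 / 41132450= 0.00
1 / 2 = 0.50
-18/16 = -9/8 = -1.12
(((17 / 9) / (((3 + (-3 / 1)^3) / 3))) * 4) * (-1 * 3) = 17 / 6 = 2.83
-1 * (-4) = 4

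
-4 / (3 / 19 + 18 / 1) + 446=153794 / 345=445.78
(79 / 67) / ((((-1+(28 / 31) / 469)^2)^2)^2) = 408361002086876718623976997 / 341031438356991844765446081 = 1.20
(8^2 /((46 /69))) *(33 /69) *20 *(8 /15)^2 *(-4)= -360448 /345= -1044.78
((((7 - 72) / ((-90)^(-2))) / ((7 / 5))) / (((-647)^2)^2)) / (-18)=146250 / 1226634464167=0.00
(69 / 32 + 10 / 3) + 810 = 78287 / 96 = 815.49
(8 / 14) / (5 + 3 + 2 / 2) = 4 / 63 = 0.06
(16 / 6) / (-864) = -1 / 324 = -0.00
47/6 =7.83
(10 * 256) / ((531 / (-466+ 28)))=-2111.64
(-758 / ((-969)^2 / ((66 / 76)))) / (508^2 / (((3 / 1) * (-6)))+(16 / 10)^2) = 312675 / 6393203499224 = 0.00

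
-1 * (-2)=2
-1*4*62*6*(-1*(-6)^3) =-321408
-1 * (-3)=3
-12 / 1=-12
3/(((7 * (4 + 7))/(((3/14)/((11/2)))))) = 9/5929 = 0.00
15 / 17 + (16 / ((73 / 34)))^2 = 56.42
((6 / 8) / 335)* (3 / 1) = 9 / 1340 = 0.01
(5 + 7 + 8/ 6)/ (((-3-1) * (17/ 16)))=-160/ 51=-3.14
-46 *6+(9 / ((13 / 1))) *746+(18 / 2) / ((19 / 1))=59511 / 247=240.94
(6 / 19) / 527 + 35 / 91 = 0.39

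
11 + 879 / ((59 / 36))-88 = 27101 / 59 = 459.34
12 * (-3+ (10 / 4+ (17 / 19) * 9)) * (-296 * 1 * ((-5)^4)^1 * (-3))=955710000 / 19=50300526.32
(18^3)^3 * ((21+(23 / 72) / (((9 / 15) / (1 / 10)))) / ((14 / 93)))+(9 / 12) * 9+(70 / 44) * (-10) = 8544312657648059 / 308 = 27741274862493.70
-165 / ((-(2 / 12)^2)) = 5940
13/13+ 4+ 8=13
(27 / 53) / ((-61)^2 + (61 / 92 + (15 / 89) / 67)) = 4937364 / 36069871489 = 0.00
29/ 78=0.37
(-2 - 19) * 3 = -63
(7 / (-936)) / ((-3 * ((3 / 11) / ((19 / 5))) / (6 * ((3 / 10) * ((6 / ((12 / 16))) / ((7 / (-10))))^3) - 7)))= -14855093 / 158760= -93.57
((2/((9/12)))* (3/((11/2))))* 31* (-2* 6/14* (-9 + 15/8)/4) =5301/77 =68.84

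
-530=-530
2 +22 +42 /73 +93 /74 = 139545 /5402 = 25.83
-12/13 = -0.92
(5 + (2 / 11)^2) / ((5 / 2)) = 1218 / 605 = 2.01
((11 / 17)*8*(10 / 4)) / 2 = 110 / 17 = 6.47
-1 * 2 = -2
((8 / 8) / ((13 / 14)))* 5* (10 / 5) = 140 / 13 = 10.77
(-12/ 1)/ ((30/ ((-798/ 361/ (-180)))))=-7/ 1425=-0.00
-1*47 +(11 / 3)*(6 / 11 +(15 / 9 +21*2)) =1036 / 9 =115.11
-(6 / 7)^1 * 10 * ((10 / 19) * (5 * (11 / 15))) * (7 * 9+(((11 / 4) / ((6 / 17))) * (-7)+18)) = -174625 / 399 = -437.66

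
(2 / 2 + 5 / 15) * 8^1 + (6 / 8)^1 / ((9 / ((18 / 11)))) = 713 / 66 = 10.80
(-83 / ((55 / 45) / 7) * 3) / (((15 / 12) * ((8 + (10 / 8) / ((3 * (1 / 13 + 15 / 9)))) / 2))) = -15232 / 55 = -276.95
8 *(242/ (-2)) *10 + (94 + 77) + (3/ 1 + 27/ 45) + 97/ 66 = -3136297/ 330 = -9503.93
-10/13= -0.77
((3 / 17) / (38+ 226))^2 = 1 / 2238016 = 0.00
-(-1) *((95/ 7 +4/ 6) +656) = 14075/ 21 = 670.24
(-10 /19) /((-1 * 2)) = 5 /19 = 0.26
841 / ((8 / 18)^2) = 68121 / 16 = 4257.56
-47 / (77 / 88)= -376 / 7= -53.71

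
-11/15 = -0.73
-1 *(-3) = 3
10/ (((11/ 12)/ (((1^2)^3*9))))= 1080/ 11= 98.18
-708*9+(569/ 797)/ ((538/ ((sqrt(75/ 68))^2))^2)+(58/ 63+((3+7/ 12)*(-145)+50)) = -459705208132783201/ 67201852890816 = -6840.66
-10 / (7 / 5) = -50 / 7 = -7.14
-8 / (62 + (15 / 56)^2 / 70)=-351232 / 2722093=-0.13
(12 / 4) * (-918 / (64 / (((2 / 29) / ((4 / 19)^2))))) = -66.96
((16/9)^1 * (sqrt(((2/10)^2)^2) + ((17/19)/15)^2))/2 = 28304/731025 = 0.04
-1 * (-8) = 8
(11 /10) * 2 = 11 /5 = 2.20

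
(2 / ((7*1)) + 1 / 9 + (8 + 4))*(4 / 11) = 4.51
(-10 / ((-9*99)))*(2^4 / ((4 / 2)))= 80 / 891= 0.09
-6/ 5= -1.20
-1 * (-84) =84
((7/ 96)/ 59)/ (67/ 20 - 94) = -0.00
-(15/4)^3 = -52.73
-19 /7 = -2.71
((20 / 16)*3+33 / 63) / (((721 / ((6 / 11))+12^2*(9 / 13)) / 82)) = 191347 / 776153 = 0.25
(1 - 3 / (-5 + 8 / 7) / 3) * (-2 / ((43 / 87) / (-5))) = 9860 / 387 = 25.48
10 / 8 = 5 / 4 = 1.25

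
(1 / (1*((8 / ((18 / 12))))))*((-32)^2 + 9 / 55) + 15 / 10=170307 / 880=193.53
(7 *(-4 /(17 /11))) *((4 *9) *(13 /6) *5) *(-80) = 9609600 /17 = 565270.59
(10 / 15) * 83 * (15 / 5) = 166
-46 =-46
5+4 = 9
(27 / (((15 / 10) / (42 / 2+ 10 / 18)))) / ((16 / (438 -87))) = 34047 / 4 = 8511.75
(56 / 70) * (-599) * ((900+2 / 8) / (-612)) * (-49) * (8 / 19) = -211385902 / 14535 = -14543.23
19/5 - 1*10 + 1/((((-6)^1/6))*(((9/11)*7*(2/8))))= -2173/315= -6.90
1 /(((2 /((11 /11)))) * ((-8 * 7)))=-1 /112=-0.01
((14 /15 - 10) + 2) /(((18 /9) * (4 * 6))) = -53 /360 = -0.15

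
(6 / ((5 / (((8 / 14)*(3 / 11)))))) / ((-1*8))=-9 / 385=-0.02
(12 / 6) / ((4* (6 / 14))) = 7 / 6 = 1.17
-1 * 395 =-395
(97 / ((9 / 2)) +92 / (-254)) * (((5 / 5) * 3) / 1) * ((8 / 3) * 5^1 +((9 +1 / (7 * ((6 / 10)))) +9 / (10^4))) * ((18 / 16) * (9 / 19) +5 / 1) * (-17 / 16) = -17100751658227 / 2026920000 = -8436.82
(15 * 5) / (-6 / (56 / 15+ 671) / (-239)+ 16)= 181418925 / 38702794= 4.69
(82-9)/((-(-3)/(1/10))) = 2.43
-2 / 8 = -1 / 4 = -0.25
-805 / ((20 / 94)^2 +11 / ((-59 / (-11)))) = -14988065 / 39027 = -384.04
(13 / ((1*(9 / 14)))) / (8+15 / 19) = 3458 / 1503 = 2.30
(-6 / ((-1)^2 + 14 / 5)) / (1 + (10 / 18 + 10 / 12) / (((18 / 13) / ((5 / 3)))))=-29160 / 49343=-0.59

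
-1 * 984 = -984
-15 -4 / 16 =-61 / 4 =-15.25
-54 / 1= -54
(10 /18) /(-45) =-1 /81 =-0.01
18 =18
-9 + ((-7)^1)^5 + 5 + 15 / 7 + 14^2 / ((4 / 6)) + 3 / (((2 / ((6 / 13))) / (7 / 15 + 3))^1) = -577936 / 35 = -16512.46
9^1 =9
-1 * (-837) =837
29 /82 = 0.35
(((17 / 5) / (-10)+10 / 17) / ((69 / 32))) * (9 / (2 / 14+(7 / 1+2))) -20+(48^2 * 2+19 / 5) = 179543811 / 39100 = 4591.91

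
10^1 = 10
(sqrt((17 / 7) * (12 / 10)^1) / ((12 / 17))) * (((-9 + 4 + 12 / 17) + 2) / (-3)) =13 * sqrt(3570) / 420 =1.85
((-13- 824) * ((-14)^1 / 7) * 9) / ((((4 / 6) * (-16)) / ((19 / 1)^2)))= -8158239 / 16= -509889.94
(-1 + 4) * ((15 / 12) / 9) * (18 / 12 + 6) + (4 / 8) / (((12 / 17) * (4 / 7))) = 419 / 96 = 4.36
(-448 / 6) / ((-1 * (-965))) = -224 / 2895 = -0.08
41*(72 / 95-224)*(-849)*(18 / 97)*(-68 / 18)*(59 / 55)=-269252349024 / 46075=-5843784.03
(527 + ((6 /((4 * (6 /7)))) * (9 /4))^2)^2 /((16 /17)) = 327894846737 /1048576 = 312704.89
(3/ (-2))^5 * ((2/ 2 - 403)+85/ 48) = 3039.24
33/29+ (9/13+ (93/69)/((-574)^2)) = 5228795807/2856886396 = 1.83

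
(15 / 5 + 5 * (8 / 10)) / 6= 7 / 6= 1.17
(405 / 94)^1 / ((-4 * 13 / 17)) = -1.41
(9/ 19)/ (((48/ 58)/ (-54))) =-2349/ 76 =-30.91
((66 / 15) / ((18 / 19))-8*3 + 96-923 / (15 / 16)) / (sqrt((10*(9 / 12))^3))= -16342*sqrt(30) / 2025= -44.20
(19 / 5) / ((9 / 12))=76 / 15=5.07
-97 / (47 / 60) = -5820 / 47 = -123.83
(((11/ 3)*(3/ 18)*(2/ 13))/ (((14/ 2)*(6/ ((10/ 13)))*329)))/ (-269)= -55/ 2826810441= -0.00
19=19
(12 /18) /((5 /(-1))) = -2 /15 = -0.13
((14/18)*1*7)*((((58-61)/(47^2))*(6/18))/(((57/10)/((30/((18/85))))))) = -208250/3399651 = -0.06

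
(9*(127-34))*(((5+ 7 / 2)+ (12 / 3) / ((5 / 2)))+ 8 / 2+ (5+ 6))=210087 / 10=21008.70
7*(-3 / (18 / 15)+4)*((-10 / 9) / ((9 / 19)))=-24.63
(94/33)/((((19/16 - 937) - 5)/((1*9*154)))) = -63168/15053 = -4.20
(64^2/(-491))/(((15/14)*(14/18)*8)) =-3072/2455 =-1.25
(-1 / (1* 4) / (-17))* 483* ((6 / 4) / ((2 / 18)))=13041 / 136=95.89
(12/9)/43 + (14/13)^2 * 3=3.51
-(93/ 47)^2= -8649/ 2209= -3.92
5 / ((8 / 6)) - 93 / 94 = 519 / 188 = 2.76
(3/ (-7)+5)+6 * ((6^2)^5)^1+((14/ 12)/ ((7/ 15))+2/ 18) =45712429961/ 126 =362797063.18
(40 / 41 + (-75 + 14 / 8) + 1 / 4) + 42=-1231 / 41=-30.02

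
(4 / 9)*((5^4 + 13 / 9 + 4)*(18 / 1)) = 45392 / 9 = 5043.56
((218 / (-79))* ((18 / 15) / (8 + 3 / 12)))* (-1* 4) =6976 / 4345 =1.61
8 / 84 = 2 / 21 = 0.10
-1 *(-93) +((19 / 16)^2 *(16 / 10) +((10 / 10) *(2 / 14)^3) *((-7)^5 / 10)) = 14457 / 160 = 90.36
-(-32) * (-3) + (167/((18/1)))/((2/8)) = -530/9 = -58.89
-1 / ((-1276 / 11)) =1 / 116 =0.01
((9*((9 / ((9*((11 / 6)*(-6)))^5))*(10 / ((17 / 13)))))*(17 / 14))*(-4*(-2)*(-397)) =206440 / 821843253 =0.00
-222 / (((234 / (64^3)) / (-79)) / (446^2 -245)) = 152231040253952 / 39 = 3903360006511.59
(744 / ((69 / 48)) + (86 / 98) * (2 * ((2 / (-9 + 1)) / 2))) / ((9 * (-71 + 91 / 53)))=-0.83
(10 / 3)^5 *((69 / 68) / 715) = 115000 / 196911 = 0.58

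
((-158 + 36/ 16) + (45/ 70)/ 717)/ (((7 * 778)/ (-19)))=19803187/ 36444632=0.54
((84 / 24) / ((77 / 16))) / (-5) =-8 / 55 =-0.15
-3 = -3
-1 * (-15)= 15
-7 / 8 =-0.88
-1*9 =-9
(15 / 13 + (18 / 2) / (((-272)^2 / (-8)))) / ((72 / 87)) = 1.39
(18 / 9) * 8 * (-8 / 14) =-64 / 7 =-9.14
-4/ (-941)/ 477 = 4/ 448857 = 0.00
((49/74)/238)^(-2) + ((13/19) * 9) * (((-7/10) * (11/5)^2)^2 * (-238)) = 3269153710157/29093750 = 112366.19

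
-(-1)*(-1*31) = -31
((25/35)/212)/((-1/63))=-45/212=-0.21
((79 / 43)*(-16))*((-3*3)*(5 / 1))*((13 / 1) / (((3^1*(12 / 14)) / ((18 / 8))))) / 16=323505 / 344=940.42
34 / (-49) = -34 / 49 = -0.69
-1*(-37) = 37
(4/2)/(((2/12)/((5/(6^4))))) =5/108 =0.05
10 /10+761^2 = 579122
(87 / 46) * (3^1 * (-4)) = -522 / 23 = -22.70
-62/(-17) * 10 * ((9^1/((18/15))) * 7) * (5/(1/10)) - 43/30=48824269/510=95733.86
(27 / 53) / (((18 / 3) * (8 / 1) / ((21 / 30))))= 63 / 8480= 0.01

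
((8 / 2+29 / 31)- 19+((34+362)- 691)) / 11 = -871 / 31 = -28.10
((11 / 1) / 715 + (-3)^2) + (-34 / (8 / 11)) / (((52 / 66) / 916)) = -7064623 / 130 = -54343.25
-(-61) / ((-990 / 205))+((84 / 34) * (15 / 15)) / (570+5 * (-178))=-3403439 / 269280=-12.64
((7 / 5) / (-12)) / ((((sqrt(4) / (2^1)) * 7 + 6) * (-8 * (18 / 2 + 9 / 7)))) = 49 / 449280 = 0.00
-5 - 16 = -21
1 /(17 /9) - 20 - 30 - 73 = -2082 /17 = -122.47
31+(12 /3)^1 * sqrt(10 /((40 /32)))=8 * sqrt(2)+31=42.31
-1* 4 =-4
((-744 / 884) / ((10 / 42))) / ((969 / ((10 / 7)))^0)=-3906 / 1105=-3.53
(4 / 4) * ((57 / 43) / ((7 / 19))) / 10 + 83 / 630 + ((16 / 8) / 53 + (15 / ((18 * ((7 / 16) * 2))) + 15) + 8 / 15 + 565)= 59688548 / 102555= 582.01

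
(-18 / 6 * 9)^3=-19683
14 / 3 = 4.67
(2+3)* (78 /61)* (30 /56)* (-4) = -5850 /427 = -13.70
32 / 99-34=-3334 / 99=-33.68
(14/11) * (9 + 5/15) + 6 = 590/33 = 17.88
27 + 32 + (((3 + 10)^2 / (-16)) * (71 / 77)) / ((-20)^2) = 29063201 / 492800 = 58.98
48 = 48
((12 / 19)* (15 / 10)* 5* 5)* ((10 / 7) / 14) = 2250 / 931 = 2.42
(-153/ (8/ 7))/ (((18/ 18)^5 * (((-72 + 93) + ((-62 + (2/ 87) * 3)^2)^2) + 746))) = -84166439/ 9249014279096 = -0.00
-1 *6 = -6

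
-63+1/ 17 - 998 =-18036/ 17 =-1060.94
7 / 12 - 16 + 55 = 39.58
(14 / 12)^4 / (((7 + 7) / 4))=0.53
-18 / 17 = -1.06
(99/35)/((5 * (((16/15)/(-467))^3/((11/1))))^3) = -8562616419617758892942740953316153125/481036337152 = -17800352610185673553793340.00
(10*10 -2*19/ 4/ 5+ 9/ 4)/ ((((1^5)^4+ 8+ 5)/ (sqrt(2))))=10.14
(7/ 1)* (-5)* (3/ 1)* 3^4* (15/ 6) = -42525/ 2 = -21262.50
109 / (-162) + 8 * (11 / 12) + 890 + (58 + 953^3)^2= 121359136192628311709 / 162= 749130470324866121.66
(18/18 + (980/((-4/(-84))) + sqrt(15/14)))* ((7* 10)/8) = 5* sqrt(210)/8 + 720335/4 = 180092.81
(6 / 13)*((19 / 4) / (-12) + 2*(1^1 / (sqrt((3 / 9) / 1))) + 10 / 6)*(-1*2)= -24*sqrt(3) / 13 - 61 / 52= -4.37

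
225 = 225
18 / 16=9 / 8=1.12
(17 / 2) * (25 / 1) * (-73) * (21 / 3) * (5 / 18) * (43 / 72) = -46692625 / 2592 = -18014.13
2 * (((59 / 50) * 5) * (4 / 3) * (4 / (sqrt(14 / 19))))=472 * sqrt(266) / 105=73.32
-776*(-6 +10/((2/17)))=-61304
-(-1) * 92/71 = 92/71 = 1.30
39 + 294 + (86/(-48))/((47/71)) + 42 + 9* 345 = 3922387/1128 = 3477.29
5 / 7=0.71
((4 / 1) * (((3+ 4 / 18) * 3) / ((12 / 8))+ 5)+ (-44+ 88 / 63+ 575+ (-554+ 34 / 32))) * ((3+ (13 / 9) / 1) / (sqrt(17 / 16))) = 254390 * sqrt(17) / 9639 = 108.82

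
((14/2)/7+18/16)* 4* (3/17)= 1.50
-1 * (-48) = 48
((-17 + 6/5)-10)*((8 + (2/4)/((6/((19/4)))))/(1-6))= 43.32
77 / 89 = 0.87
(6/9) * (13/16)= 13/24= 0.54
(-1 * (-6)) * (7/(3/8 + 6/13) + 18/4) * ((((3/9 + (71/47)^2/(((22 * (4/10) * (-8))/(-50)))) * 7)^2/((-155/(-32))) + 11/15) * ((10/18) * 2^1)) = 580720236761276167/171981409517676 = 3376.65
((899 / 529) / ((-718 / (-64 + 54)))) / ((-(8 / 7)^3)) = -1541785 / 97234432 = -0.02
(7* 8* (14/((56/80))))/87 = 1120/87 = 12.87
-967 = -967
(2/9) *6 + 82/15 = 34/5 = 6.80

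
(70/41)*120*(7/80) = 735/41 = 17.93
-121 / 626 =-0.19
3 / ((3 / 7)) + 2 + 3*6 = 27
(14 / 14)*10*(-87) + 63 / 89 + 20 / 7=-539789 / 623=-866.43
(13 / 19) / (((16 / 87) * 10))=1131 / 3040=0.37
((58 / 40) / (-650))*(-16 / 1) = 58 / 1625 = 0.04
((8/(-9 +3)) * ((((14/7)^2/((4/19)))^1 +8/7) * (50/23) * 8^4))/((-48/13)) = 31283200/483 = 64768.53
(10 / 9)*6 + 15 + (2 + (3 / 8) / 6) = 1139 / 48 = 23.73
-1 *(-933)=933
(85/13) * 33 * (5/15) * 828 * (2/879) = 516120/3809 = 135.50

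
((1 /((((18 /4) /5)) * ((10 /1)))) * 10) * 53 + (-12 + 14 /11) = 4768 /99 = 48.16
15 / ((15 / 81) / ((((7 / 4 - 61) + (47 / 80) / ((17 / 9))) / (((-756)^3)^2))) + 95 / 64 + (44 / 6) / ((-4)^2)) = -10992960 / 429890507545823037059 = -0.00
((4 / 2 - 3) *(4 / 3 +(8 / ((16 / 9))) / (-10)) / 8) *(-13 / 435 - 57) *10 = 164353 / 2610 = 62.97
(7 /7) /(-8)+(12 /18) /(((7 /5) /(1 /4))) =-1 /168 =-0.01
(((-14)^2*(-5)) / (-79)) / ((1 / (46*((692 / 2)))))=197438.99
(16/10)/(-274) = -4/685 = -0.01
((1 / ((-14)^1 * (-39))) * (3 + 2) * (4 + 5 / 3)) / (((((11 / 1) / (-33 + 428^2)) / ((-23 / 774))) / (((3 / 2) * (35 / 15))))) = -358060205 / 3984552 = -89.86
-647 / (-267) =647 / 267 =2.42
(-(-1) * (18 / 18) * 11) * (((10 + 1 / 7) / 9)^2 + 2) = 142769 / 3969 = 35.97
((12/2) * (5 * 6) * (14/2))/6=210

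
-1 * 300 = -300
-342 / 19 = -18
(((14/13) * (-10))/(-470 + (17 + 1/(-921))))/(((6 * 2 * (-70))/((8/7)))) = -614/18983237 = -0.00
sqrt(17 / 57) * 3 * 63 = 63 * sqrt(969) / 19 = 103.22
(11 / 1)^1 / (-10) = -11 / 10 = -1.10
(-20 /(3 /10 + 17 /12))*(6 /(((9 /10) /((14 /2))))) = -56000 /103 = -543.69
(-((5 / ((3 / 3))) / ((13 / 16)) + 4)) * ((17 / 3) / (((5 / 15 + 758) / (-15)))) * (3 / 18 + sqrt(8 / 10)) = 1122 / 5915 + 13464 * sqrt(5) / 29575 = 1.21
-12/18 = -2/3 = -0.67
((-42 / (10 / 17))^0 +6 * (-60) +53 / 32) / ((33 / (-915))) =3487675 / 352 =9908.17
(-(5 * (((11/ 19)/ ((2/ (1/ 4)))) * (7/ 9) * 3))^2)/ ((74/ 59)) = -8745275/ 15387264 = -0.57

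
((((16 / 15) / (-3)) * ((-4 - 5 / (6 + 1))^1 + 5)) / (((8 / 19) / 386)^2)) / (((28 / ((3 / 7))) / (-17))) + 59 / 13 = 2972369579 / 133770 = 22220.00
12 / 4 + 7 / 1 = 10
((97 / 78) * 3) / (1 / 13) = 97 / 2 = 48.50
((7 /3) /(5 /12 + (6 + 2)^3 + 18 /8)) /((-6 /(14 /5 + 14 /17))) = -0.00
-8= -8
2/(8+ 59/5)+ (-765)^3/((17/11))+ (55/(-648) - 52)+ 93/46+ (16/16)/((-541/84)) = -25693362042180427/88693704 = -289686425.12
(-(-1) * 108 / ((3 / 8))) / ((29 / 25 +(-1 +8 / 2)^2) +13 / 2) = 14400 / 833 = 17.29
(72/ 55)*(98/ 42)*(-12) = -36.65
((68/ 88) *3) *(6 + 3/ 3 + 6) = 663/ 22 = 30.14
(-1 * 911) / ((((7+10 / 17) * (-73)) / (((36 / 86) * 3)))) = 278766 / 134977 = 2.07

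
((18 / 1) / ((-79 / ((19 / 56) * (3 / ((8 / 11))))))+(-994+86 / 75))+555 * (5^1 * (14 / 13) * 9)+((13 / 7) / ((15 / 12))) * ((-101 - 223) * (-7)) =505057414363 / 17253600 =29272.58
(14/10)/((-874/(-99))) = 693/4370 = 0.16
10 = 10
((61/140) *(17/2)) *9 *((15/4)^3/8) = 6299775/28672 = 219.72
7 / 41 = 0.17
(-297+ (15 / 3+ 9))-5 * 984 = -5203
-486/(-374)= 243/187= 1.30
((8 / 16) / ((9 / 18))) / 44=1 / 44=0.02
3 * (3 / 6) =3 / 2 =1.50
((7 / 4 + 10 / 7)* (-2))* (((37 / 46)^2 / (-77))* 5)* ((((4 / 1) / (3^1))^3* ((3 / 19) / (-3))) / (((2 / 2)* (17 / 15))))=-0.03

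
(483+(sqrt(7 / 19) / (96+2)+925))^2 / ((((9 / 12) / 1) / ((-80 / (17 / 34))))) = -8268619448480 / 19551 - 901120*sqrt(133) / 2793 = -422929374.15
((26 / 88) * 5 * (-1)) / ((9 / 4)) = -65 / 99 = -0.66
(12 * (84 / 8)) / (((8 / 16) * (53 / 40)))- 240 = -2640 / 53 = -49.81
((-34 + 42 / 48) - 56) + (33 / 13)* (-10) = -11909 / 104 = -114.51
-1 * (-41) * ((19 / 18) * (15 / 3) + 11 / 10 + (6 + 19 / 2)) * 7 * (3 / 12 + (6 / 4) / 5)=6216133 / 1800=3453.41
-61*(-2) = 122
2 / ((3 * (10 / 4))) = 0.27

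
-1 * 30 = -30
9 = 9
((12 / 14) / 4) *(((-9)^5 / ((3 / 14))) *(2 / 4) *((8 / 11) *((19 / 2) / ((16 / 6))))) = -3365793 / 44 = -76495.30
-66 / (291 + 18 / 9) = -0.23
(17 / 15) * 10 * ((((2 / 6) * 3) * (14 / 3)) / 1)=476 / 9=52.89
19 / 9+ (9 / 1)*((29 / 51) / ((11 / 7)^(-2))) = 110570 / 7497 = 14.75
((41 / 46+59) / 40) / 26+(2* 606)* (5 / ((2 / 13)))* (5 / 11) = 1884423661 / 105248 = 17904.60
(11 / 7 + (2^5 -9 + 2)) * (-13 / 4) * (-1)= 1209 / 14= 86.36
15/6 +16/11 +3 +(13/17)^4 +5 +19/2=20025127/918731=21.80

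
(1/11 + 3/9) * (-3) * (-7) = 98/11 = 8.91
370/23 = 16.09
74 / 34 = 37 / 17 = 2.18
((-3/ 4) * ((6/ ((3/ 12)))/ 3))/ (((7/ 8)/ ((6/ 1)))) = -288/ 7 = -41.14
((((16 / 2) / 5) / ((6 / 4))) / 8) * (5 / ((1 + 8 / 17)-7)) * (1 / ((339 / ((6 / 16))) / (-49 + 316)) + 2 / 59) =-298537 / 7520376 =-0.04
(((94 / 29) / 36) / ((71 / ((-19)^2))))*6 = 16967 / 6177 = 2.75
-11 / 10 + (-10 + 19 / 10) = -46 / 5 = -9.20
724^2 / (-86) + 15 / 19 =-6094.28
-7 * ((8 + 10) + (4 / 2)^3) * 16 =-2912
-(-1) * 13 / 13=1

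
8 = 8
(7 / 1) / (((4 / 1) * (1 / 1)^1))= 7 / 4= 1.75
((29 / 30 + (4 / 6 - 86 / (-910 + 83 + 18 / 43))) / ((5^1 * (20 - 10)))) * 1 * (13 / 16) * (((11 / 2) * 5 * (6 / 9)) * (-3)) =-264914221 / 170606400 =-1.55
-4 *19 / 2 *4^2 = -608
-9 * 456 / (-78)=52.62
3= 3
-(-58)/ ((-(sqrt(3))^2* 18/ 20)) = -580/ 27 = -21.48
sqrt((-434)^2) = 434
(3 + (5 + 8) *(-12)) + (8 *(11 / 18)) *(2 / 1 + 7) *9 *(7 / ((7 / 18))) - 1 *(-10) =6985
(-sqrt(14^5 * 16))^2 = 8605184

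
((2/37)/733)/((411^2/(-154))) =-308/4581306441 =-0.00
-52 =-52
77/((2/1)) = 77/2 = 38.50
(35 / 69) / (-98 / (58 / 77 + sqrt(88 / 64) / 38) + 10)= -81689713805 / 19339184767314-386392930 * sqrt(22) / 9669592383657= -0.00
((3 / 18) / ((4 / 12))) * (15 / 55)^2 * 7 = 63 / 242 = 0.26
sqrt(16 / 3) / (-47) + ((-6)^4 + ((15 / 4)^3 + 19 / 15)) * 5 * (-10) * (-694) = 2248561735 / 48 - 4 * sqrt(3) / 141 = 46845036.10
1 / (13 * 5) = 1 / 65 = 0.02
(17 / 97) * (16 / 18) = 136 / 873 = 0.16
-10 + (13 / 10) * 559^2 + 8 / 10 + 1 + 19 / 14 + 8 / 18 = 127958954 / 315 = 406218.90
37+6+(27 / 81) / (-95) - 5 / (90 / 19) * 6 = 3483 / 95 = 36.66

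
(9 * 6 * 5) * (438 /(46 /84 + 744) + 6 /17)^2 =67596694604280 /282606002449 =239.19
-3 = -3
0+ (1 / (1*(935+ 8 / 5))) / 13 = 5 / 60879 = 0.00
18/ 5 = 3.60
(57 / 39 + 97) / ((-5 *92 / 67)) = -4288 / 299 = -14.34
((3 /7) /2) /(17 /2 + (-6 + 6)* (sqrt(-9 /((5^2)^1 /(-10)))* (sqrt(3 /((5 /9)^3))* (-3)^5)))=3 /119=0.03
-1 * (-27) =27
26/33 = 0.79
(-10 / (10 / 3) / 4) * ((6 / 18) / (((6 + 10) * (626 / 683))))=-683 / 40064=-0.02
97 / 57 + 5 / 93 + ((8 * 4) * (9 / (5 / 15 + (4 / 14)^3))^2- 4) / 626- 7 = 27.30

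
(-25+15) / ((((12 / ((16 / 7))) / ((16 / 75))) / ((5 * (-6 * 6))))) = 512 / 7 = 73.14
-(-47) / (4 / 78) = 1833 / 2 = 916.50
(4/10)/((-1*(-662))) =1/1655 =0.00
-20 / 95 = -4 / 19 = -0.21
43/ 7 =6.14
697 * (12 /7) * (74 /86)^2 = 11450316 /12943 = 884.67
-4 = -4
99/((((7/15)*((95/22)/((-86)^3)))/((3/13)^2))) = -37403909136/22477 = -1664097.04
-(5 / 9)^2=-25 / 81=-0.31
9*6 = 54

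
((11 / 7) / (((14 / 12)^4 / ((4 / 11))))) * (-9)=-2.78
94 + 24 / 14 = 670 / 7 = 95.71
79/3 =26.33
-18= -18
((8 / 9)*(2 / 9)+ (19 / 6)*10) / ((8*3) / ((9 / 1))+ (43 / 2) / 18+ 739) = 0.04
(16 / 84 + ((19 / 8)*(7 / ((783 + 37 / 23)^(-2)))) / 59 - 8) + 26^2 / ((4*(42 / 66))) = 227728669783 / 1310862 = 173724.37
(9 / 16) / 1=9 / 16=0.56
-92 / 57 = -1.61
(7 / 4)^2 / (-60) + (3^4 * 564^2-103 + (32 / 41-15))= 1014136327591 / 39360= 25765658.73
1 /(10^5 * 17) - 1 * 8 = -13599999 /1700000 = -8.00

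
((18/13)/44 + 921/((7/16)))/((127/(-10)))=-21072795/127127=-165.76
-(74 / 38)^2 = -3.79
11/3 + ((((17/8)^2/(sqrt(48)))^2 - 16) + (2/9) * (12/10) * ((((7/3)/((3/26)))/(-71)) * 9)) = -878875613/69795840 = -12.59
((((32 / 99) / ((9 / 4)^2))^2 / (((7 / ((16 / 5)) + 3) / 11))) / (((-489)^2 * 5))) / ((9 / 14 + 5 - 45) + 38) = -58720256 / 11022171336016335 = -0.00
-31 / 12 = -2.58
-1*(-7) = 7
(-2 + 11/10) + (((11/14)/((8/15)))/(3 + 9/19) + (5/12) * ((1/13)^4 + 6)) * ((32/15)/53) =-0.78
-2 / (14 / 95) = -95 / 7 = -13.57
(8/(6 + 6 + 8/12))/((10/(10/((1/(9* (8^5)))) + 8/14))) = 123863064/665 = 186260.25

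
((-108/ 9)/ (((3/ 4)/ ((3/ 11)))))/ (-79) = 48/ 869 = 0.06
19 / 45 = 0.42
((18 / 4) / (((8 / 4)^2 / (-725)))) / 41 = -6525 / 328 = -19.89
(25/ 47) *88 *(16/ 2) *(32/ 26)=281600/ 611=460.88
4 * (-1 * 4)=-16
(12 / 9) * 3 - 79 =-75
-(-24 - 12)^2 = -1296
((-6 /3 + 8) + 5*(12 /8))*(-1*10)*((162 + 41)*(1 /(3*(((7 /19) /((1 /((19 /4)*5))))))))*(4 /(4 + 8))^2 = -116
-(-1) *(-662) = -662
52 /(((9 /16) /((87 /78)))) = 928 /9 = 103.11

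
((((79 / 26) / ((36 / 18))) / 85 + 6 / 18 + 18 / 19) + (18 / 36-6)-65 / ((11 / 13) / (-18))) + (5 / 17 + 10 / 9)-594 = 6534246689 / 8314020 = 785.93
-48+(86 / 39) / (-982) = -919195 / 19149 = -48.00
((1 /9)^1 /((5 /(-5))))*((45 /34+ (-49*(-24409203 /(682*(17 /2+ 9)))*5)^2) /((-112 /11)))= 110290901374427871 /40254368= 2739849284.79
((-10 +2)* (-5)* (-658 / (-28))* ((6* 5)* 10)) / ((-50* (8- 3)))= -1128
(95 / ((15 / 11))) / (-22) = -19 / 6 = -3.17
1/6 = 0.17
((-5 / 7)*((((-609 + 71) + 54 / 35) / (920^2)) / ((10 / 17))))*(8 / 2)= 39899 / 12960500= 0.00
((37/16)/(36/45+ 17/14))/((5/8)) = 259/141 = 1.84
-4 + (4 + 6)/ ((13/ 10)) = 48/ 13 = 3.69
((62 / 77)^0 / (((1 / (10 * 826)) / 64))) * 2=1057280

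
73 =73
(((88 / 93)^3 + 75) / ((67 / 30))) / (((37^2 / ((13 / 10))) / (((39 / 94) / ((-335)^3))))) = -10310393743 / 28969891040387154750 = -0.00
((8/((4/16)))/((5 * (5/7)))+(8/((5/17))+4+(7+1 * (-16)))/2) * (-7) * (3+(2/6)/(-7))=-31093/75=-414.57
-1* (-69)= 69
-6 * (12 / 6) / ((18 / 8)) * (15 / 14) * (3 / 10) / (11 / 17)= -2.65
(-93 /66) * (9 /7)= -279 /154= -1.81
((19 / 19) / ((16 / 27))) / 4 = 27 / 64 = 0.42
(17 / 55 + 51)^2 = 7963684 / 3025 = 2632.62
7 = 7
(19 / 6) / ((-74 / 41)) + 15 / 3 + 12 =6769 / 444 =15.25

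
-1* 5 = -5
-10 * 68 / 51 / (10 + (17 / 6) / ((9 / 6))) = -120 / 107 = -1.12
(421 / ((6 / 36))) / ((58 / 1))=1263 / 29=43.55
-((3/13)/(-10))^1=3/130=0.02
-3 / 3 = -1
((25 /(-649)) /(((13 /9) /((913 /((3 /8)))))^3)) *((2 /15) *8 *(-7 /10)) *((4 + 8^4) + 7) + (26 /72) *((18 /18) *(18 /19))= 2786303653020784235 /4925674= 565669521170.26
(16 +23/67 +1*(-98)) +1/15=-81998/1005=-81.59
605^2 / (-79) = -366025 / 79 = -4633.23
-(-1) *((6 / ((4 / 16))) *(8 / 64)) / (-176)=-3 / 176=-0.02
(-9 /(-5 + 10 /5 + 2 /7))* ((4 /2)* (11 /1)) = 1386 /19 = 72.95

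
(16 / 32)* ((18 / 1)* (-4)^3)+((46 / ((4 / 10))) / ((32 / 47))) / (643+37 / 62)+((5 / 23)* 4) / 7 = -1258880179 / 2187024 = -575.61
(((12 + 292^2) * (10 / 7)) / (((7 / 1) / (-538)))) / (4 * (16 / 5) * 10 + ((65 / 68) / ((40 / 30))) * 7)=-124789487360 / 1772869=-70388.44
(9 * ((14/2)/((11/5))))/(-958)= -315/10538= -0.03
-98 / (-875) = 14 / 125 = 0.11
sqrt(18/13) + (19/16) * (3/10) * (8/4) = 57/80 + 3 * sqrt(26)/13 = 1.89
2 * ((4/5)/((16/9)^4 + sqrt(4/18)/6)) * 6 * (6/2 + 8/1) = 454060670976/42947015755 - 2525407632 * sqrt(2)/42947015755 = 10.49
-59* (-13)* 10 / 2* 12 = 46020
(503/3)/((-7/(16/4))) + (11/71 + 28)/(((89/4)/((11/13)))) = -163432688/1725087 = -94.74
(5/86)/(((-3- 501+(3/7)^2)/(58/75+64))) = -0.01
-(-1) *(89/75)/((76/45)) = 267/380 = 0.70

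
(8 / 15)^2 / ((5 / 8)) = 512 / 1125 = 0.46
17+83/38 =729/38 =19.18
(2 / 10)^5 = 1 / 3125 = 0.00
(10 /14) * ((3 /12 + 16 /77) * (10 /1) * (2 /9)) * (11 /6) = 1175 /882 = 1.33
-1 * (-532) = 532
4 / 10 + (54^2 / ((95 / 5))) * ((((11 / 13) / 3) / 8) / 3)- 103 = -248967 / 2470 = -100.80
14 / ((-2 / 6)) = -42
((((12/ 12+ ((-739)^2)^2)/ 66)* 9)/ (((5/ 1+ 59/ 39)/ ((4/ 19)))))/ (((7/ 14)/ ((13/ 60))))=75605905173747/ 132715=569686208.60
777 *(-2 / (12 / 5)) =-1295 / 2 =-647.50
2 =2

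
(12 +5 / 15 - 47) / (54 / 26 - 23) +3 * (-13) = -37.34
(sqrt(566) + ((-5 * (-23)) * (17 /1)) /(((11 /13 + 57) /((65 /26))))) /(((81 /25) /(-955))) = -3033915625 /121824 - 23875 * sqrt(566) /81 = -31916.49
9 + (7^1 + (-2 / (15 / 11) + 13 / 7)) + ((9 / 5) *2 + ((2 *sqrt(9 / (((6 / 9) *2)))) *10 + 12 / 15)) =2183 / 105 + 30 *sqrt(3) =72.75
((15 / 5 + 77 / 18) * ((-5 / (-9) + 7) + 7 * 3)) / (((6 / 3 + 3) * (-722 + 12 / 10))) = -0.06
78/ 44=39/ 22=1.77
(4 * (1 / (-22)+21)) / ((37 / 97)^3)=841484506 / 557183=1510.25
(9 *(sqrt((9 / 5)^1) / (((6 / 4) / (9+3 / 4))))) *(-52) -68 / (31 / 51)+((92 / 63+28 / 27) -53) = -9126 *sqrt(5) / 5 -951347 / 5859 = -4243.64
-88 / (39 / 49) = -4312 / 39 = -110.56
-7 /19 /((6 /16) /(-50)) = 2800 /57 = 49.12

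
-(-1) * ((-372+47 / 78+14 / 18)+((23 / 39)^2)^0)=-86491 / 234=-369.62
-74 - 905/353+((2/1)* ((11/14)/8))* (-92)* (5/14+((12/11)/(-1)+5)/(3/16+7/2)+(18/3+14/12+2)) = -819979927/3061569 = -267.83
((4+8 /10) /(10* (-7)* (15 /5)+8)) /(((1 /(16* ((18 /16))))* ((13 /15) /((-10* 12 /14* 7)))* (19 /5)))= 194400 /24947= 7.79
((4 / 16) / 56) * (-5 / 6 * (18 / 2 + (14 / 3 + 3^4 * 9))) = -2785 / 1008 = -2.76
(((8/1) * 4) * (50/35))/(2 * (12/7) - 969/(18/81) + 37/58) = -2320/221089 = -0.01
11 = 11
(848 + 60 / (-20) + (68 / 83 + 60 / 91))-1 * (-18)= 6529407 / 7553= 864.48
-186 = -186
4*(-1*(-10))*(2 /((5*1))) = 16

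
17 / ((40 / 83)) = 35.28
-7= -7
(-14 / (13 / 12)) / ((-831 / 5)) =280 / 3601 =0.08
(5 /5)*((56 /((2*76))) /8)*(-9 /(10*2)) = -63 /3040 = -0.02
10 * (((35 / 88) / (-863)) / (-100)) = 7 / 151888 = 0.00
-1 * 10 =-10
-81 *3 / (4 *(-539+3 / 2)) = 243 / 2150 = 0.11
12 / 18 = 2 / 3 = 0.67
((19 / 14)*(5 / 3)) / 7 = 95 / 294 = 0.32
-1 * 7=-7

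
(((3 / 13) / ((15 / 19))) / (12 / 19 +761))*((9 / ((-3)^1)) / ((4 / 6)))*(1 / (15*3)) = -361 / 9406150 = -0.00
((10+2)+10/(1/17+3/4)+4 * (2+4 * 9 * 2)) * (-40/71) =-180.49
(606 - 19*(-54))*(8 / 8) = 1632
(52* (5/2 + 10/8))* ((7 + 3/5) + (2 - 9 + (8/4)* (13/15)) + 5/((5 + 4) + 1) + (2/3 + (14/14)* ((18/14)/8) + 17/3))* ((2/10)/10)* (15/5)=61113/560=109.13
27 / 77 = 0.35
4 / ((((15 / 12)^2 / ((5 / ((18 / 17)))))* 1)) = 544 / 45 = 12.09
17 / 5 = 3.40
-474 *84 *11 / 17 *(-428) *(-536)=-100475198208 / 17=-5910305776.94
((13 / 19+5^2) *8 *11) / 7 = 42944 / 133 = 322.89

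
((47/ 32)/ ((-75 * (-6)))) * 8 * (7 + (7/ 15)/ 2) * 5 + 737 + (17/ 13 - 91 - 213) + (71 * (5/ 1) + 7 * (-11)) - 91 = 87364187/ 140400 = 622.25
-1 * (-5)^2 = -25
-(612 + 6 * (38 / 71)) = -615.21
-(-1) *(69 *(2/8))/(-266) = -69/1064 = -0.06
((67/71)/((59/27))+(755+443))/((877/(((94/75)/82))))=235950857/11296790475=0.02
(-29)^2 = 841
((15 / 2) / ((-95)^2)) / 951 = 0.00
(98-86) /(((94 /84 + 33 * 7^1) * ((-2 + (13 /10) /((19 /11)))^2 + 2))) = 18194400 /1251469381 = 0.01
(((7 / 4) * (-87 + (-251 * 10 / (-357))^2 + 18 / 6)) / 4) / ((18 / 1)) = -275351 / 327726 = -0.84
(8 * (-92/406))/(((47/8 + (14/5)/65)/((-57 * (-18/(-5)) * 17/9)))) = 5374720/45269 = 118.73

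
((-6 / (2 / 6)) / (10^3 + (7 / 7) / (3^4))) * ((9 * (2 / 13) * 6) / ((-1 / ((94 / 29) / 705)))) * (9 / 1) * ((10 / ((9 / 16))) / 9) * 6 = 2239488 / 30537377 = 0.07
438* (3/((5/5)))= 1314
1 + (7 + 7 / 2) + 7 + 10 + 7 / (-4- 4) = 221 / 8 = 27.62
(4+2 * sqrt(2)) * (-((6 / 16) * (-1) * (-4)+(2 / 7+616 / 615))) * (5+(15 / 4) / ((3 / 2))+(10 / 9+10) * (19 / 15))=-5591767 / 23247-5591767 * sqrt(2) / 46494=-410.62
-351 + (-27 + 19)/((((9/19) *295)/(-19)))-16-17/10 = -367.61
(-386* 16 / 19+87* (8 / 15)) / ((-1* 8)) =3309 / 95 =34.83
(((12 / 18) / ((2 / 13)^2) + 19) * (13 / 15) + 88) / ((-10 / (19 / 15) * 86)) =-220381 / 1161000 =-0.19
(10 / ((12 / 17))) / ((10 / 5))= 7.08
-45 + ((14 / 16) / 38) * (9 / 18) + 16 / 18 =-241313 / 5472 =-44.10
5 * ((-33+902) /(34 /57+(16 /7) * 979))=1733655 /893086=1.94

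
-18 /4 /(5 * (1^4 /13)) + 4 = -77 /10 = -7.70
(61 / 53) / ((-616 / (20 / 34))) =-305 / 277508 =-0.00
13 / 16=0.81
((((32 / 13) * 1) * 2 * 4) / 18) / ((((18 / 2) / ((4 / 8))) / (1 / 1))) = 64 / 1053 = 0.06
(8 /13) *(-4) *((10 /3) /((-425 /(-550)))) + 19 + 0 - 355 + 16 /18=-687656 /1989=-345.73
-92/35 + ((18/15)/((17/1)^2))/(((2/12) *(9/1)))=-5312/2023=-2.63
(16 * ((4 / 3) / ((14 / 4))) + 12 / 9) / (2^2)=13 / 7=1.86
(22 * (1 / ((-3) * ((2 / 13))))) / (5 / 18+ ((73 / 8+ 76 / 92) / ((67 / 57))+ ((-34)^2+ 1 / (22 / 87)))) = -58175832 / 1426363397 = -0.04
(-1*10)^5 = -100000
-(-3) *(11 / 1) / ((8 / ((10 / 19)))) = 165 / 76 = 2.17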